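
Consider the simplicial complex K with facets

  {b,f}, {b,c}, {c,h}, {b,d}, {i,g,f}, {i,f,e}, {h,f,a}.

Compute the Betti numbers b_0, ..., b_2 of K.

We work with the vertex ordering a < b < c < d < e < f < g < h < i. The simplices of K, each written with vertices in increasing order, are:

  0-simplices (9): a, b, c, d, e, f, g, h, i
  1-simplices (12): af, ah, bc, bd, bf, ch, ef, ei, fg, fh, fi, gi
  2-simplices (3): afh, efi, fgi

so the chain groups are C_0 ≅ Z^9, C_1 ≅ Z^12, C_2 ≅ Z^3.

The boundary map ∂_1: C_1 → C_0 sends each edge [p,q] (with p < q) to q − p. For instance
  ∂gi = i − g.
As a 9×12 matrix over Z this has rank 8, with invariant factors (1,1,1,1,1,1,1,1).

The boundary map ∂_2: C_2 → C_1 sends each 2-simplex [p,q,r] to [q,r] − [p,r] + [p,q]. For instance
  ∂efi = fi − ei + ef,
  ∂afh = fh − ah + af.
As a 12×3 matrix over Z this has rank 3, with invariant factors (1,1,1).

Reading off H_k = ker ∂_k / im ∂_{k+1}:

  H_0: rank C_0 − rank ∂_1 = 9 − 8 = 1, and the invariant factors of ∂_1 are all 1, so H_0 ≅ Z.
  H_1: rank ker ∂_1 − rank ∂_2 = (12 − 8) − 3 = 1, and the invariant factors of ∂_2 are all 1, so H_1 ≅ Z.
  H_2: rank ker ∂_2 − rank ∂_3 = (3 − 3) − 0 = 0, and there is no ∂_3, so H_2 ≅ 0.

Hence the Betti numbers are b_0 = 1, b_1 = 1, b_2 = 0.

b_0 = 1, b_1 = 1, b_2 = 0.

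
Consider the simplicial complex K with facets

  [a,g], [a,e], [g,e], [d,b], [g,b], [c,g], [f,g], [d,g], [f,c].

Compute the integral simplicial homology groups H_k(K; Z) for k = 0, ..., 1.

H_0 ≅ Z,  H_1 ≅ Z^3.

K has 7 vertices, 9 edges.
rank ∂_0 = 0, rank ∂_1 = 6 ⇒ b_0 = 7 − 0 − 6 = 1; all invariant factors of ∂_1 are 1 so no torsion. So H_0 = Z.
rank ∂_1 = 6, rank ∂_2 = 0 ⇒ b_1 = 9 − 6 − 0 = 3. So H_1 = Z^3.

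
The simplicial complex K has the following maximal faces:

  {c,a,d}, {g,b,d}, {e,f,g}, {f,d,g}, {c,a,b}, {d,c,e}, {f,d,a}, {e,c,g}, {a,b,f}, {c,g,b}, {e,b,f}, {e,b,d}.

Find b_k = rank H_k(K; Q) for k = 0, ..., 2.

Order the vertices as a < b < c < d < e < f < g. Listing each simplex with vertices in this order, K has dimension 2 with simplices:

  0-simplices (7): a, b, c, d, e, f, g
  1-simplices (18): ab, ac, ad, af, bc, bd, be, bf, bg, cd, ce, cg, de, df, dg, ef, eg, fg
  2-simplices (12): abc, abf, acd, adf, bcg, bde, bdg, bef, cde, ceg, dfg, efg

Hence C_0 ≅ Z^7, C_1 ≅ Z^18, C_2 ≅ Z^12.

The boundary map ∂_1: C_1 → C_0 is given by ∂[p,q] = [q] − [p].
As a 7×18 matrix over Z this has rank 6, with invariant factors (1,1,1,1,1,1).

∂_2: C_2 → C_1 acts by ∂[p,q,r] = [q,r] − [p,r] + [p,q]. For instance
  ∂abf = bf − af + ab,
  ∂bde = de − be + bd.
The 18×12 boundary matrix has rank 12 and Smith normal form diag(1,1,1,1,1,1,1,1,1,1,1,2).

Now H_k = ker ∂_k / im ∂_{k+1}, so:

  H_0: rank C_0 − rank ∂_1 = 7 − 6 = 1, and the invariant factors of ∂_1 are all 1, so H_0 = Z.
  H_1: rank ker ∂_1 − rank ∂_2 = (18 − 6) − 12 = 0, and ∂_2 has invariant factor 2 > 1, so H_1 = Z_2.
  H_2: rank ker ∂_2 − rank ∂_3 = (12 − 12) − 0 = 0, and there is no ∂_3, so H_2 = 0.

As a check, the Euler characteristic is 7 − 18 + 12 = 1, which agrees with 1 − 0 + 0 = 1.

Hence the Betti numbers are b_0 = 1, b_1 = 0, b_2 = 0.

b_0 = 1, b_1 = 0, b_2 = 0.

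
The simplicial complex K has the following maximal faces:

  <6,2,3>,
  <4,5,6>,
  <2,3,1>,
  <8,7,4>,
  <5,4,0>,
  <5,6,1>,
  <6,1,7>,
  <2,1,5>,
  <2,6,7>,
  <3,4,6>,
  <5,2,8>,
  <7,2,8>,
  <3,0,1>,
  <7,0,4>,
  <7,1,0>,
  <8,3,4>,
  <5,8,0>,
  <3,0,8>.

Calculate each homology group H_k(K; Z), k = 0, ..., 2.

H_0 = Z,  H_1 = Z ⊕ Z/2Z,  H_2 = 0.

We work with the vertex ordering 0 < 1 < 2 < 3 < 4 < 5 < 6 < 7 < 8. The simplices of K, each written with vertices in increasing order, are:

  0-simplices (9): [0], [1], [2], [3], [4], [5], [6], [7], [8]
  1-simplices (27): (27 of them)
  2-simplices (18): [0,1,3], [0,1,7], [0,3,8], [0,4,5], [0,4,7], [0,5,8], [1,2,3], [1,2,5], [1,5,6], [1,6,7], [2,3,6], [2,5,8], [2,6,7], [2,7,8], [3,4,6], [3,4,8], [4,5,6], [4,7,8]

Hence C_0 ≅ Z^9, C_1 ≅ Z^27, C_2 ≅ Z^18.

Boundary ∂_1: C_1 → C_0 is given by ∂[p,q] = [q] − [p].
As a 9×27 matrix over Z this has rank 8, with invariant factors (1,1,1,1,1,1,1,1).

∂_2: C_2 → C_1 acts by ∂[p,q,r] = [q,r] − [p,r] + [p,q]. For instance
  ∂[4,5,6] = [5,6] − [4,6] + [4,5],
  ∂[1,2,5] = [2,5] − [1,5] + [1,2].
As a 27×18 matrix over Z this has rank 18, with invariant factors (1,1,1,1,1,1,1,1,1,1,1,1,1,1,1,1,1,2).

From H_k ≅ ker(∂_k) / im(∂_{k+1}) we obtain:

  H_0: rank C_0 − rank ∂_1 = 9 − 8 = 1, and the invariant factors of ∂_1 are all 1, so H_0 = Z.
  H_1: rank ker ∂_1 − rank ∂_2 = (27 − 8) − 18 = 1, and ∂_2 has invariant factor 2 > 1, so H_1 = Z ⊕ Z/2Z.
  H_2: rank ker ∂_2 − rank ∂_3 = (18 − 18) − 0 = 0, and there is no ∂_3, so H_2 = 0.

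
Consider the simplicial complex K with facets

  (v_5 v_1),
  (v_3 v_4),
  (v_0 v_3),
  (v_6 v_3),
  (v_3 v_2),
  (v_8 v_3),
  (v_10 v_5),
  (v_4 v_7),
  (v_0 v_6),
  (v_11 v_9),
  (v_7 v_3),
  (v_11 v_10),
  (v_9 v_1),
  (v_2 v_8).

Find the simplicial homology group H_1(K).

H_1 ≅ Z^4.

Order the vertices as v_0 < v_1 < v_2 < v_3 < v_4 < v_5 < v_6 < v_7 < v_8 < v_9 < v_10 < v_11. Listing each simplex with vertices in this order, K has dimension 1 with simplices:

  0-simplices (12): [v_0], [v_1], [v_2], [v_3], [v_4], [v_5], [v_6], [v_7], [v_8], [v_9], [v_10], [v_11]
  1-simplices (14): [v_0,v_3], [v_0,v_6], [v_1,v_5], [v_1,v_9], [v_2,v_3], [v_2,v_8], [v_3,v_4], [v_3,v_6], [v_3,v_7], [v_3,v_8], [v_4,v_7], [v_5,v_10], [v_9,v_11], [v_10,v_11]

so the chain groups are C_0 ≅ Z^12, C_1 ≅ Z^14.

Boundary ∂_1: C_1 → C_0 is given by ∂[p,q] = [q] − [p]. For instance
  ∂[v_3,v_6] = [v_6] − [v_3].
As a 12×14 matrix over Z this has rank 10, with invariant factors (1,1,1,1,1,1,1,1,1,1).

From H_k ≅ ker(∂_k) / im(∂_{k+1}) we obtain:

  H_1: rank ker ∂_1 − rank ∂_2 = (14 − 10) − 0 = 4, and there is no ∂_2, so H_1 ≅ Z^4.

(K is a triangulation of the disjoint union of a wedge of 3 circles and the circle S^1.)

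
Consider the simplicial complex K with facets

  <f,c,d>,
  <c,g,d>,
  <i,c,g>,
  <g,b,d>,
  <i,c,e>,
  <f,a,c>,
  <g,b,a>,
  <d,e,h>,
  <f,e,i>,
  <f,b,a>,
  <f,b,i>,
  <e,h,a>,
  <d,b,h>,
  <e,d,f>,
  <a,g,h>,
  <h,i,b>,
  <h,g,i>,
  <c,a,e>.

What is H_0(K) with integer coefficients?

Order the vertices as a < b < c < d < e < f < g < h < i. Listing each simplex with vertices in this order, K has dimension 2 with simplices:

  0-simplices (9): a, b, c, d, e, f, g, h, i
  1-simplices (27): ab, ac, ae, af, ag, ah, bd, bf, bg, bh, bi, cd, ce, cf, cg, ci, de, df, dg, dh, ef, eh, ei, fi, gh, gi, hi
  2-simplices (18): abf, abg, ace, acf, aeh, agh, bdg, bdh, bfi, bhi, cdf, cdg, cei, cgi, def, deh, efi, ghi

Hence C_0 ≅ Z^9, C_1 ≅ Z^27, C_2 ≅ Z^18.

The boundary map ∂_1: C_1 → C_0 sends each edge [p,q] (with p < q) to q − p.
The resulting 9×27 matrix has rank 8, and its Smith normal form has invariant factors (1,1,1,1,1,1,1,1).

The boundary map ∂_2: C_2 → C_1 maps a triangle to the signed sum of its edges. For instance
  ∂cdg = dg − cg + cd,
  ∂cei = ei − ci + ce.
The resulting 27×18 matrix has rank 18, and its Smith normal form has invariant factors (1,1,1,1,1,1,1,1,1,1,1,1,1,1,1,1,1,2).

Computing H_k = (kernel of ∂_k) / (image of ∂_{k+1}):

  H_0: rank C_0 − rank ∂_1 = 9 − 8 = 1, and the invariant factors of ∂_1 are all 1, so H_0 = Z.

H_0 ≅ Z.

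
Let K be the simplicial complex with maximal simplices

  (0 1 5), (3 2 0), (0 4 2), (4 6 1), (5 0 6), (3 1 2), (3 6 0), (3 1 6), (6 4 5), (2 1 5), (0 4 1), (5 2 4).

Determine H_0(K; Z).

K has 7 vertices, 18 edges, 12 triangles.
rank ∂_0 = 0, rank ∂_1 = 6 ⇒ b_0 = 7 − 0 − 6 = 1; all invariant factors of ∂_1 are 1 so no torsion. So H_0 = Z.

H_0 = Z.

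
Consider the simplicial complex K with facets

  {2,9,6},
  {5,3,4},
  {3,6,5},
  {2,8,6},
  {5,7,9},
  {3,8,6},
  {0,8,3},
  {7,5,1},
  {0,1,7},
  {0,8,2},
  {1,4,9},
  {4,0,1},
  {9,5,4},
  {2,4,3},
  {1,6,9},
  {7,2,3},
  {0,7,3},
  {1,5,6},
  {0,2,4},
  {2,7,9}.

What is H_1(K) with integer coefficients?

H_1 ≅ Z ⊕ Z/2.

Order the vertices as 0 < 1 < 2 < 3 < 4 < 5 < 6 < 7 < 8 < 9. Listing each simplex with vertices in this order, K has dimension 2 with simplices:

  0-simplices (10): [0], [1], [2], [3], [4], [5], [6], [7], [8], [9]
  1-simplices (30): (30 of them)
  2-simplices (20): (20 of them)

giving chain groups C_0 ≅ Z^10, C_1 ≅ Z^30, C_2 ≅ Z^20.

The boundary map ∂_1: C_1 → C_0 maps an edge to its endpoints' difference, ∂[p,q] = q − p.
The 10×30 boundary matrix has rank 9 and Smith normal form diag(1,1,1,1,1,1,1,1,1).

∂_2: C_2 → C_1 maps a triangle to the signed sum of its edges. For instance
  ∂[2,3,4] = [3,4] − [2,4] + [2,3],
  ∂[0,2,4] = [2,4] − [0,4] + [0,2].
As a 30×20 matrix over Z this has rank 20, with invariant factors (1,1,1,1,1,1,1,1,1,1,1,1,1,1,1,1,1,1,1,2).

From H_k ≅ ker(∂_k) / im(∂_{k+1}) we obtain:

  H_1: rank ker ∂_1 − rank ∂_2 = (30 − 9) − 20 = 1, and ∂_2 has invariant factor 2 > 1, so H_1 ≅ Z ⊕ Z/2.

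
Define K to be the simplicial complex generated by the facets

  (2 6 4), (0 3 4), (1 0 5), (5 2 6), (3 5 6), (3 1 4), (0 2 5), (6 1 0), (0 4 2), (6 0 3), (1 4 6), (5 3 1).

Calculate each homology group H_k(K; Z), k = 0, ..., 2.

H_0 = Z,  H_1 = Z/2,  H_2 = 0.

Fix the vertex order 0 < 1 < 2 < 3 < 4 < 5 < 6 and write every simplex with vertices in increasing order. Then dim K = 2 and the simplices of K are:

  0-simplices (7): [0], [1], [2], [3], [4], [5], [6]
  1-simplices (18): [0,1], [0,2], [0,3], [0,4], [0,5], [0,6], [1,3], [1,4], [1,5], [1,6], [2,4], [2,5], [2,6], [3,4], [3,5], [3,6], [4,6], [5,6]
  2-simplices (12): [0,1,5], [0,1,6], [0,2,4], [0,2,5], [0,3,4], [0,3,6], [1,3,4], [1,3,5], [1,4,6], [2,4,6], [2,5,6], [3,5,6]

giving chain groups C_0 ≅ Z^7, C_1 ≅ Z^18, C_2 ≅ Z^12.

The boundary map ∂_1: C_1 → C_0 sends each edge [p,q] (with p < q) to q − p.
As a 7×18 matrix over Z this has rank 6, with invariant factors (1,1,1,1,1,1).

∂_2: C_2 → C_1 sends each 2-simplex [p,q,r] to [q,r] − [p,r] + [p,q]. For instance
  ∂[0,3,6] = [3,6] − [0,6] + [0,3],
  ∂[0,1,5] = [1,5] − [0,5] + [0,1].
This gives a 18×12 integer matrix of rank 12; reducing to Smith normal form yields diagonal entries (1,1,1,1,1,1,1,1,1,1,1,2).

From H_k ≅ ker(∂_k) / im(∂_{k+1}) we obtain:

  H_0: rank C_0 − rank ∂_1 = 7 − 6 = 1, and the invariant factors of ∂_1 are all 1, so H_0 = Z.
  H_1: rank ker ∂_1 − rank ∂_2 = (18 − 6) − 12 = 0, and ∂_2 has invariant factor 2 > 1, so H_1 = Z/2.
  H_2: rank ker ∂_2 − rank ∂_3 = (12 − 12) − 0 = 0, and there is no ∂_3, so H_2 = 0.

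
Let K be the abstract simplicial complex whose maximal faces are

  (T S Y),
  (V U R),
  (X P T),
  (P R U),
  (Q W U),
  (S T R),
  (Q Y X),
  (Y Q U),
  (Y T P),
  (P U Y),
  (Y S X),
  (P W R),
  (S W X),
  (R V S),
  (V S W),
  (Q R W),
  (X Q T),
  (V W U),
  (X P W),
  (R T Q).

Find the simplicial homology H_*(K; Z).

H_0 = Z,  H_1 = Z ⊕ Z/2,  H_2 = 0.

Take the total order P < Q < R < S < T < U < V < W < X < Y on the vertex set. Then K (dimension 2) consists of the simplices:

  0-simplices (10): P, Q, R, S, T, U, V, W, X, Y
  1-simplices (30): PR, PT, PU, PW, PX, PY, QR, QT, QU, QW, QX, QY, RS, RT, RU, RV, RW, ST, SV, SW, SX, SY, TX, TY, UV, UW, UY, VW, WX, XY
  2-simplices (20): PRU, PRW, PTX, PTY, PUY, PWX, QRT, QRW, QTX, QUW, QUY, QXY, RST, RSV, RUV, STY, SVW, SWX, SXY, UVW

so the chain groups are C_0 ≅ Z^10, C_1 ≅ Z^30, C_2 ≅ Z^20.

Boundary ∂_1: C_1 → C_0 maps an edge to its endpoints' difference, ∂[p,q] = q − p. For instance
  ∂XY = Y − X.
As a 10×30 matrix over Z this has rank 9, with invariant factors (1,1,1,1,1,1,1,1,1).

∂_2: C_2 → C_1 sends each 2-simplex [p,q,r] to [q,r] − [p,r] + [p,q]. For instance
  ∂PRU = RU − PU + PR,
  ∂QTX = TX − QX + QT.
As a 30×20 matrix over Z this has rank 20, with invariant factors (1,1,1,1,1,1,1,1,1,1,1,1,1,1,1,1,1,1,1,2).

Now H_k = ker ∂_k / im ∂_{k+1}, so:

  H_0: rank C_0 − rank ∂_1 = 10 − 9 = 1, and the invariant factors of ∂_1 are all 1, so H_0 ≅ Z.
  H_1: rank ker ∂_1 − rank ∂_2 = (30 − 9) − 20 = 1, and ∂_2 has invariant factor 2 > 1, so H_1 ≅ Z ⊕ Z/2.
  H_2: rank ker ∂_2 − rank ∂_3 = (20 − 20) − 0 = 0, and there is no ∂_3, so H_2 ≅ 0.

As a check, the Euler characteristic is 10 − 30 + 20 = 0, which agrees with 1 − 1 + 0 = 0.
(K is a triangulation of the Klein bottle.)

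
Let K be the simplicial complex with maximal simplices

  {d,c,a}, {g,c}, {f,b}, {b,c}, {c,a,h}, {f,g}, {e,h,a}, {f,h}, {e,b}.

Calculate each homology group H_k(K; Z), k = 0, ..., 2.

K has 8 vertices, 13 edges, 3 triangles.
rank ∂_0 = 0, rank ∂_1 = 7 ⇒ b_0 = 8 − 0 − 7 = 1; all invariant factors of ∂_1 are 1 so no torsion. So H_0 = Z.
rank ∂_1 = 7, rank ∂_2 = 3 ⇒ b_1 = 13 − 7 − 3 = 3; all invariant factors of ∂_2 are 1 so no torsion. So H_1 = Z^3.
rank ∂_2 = 3, rank ∂_3 = 0 ⇒ b_2 = 3 − 3 − 0 = 0. So H_2 = 0.

H_0 = Z,  H_1 = Z^3,  H_2 = 0.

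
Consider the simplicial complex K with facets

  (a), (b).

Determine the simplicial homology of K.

H_0 = Z^2.

K has 2 vertices.
rank ∂_0 = 0, rank ∂_1 = 0 ⇒ b_0 = 2 − 0 − 0 = 2. So H_0 ≅ Z^2.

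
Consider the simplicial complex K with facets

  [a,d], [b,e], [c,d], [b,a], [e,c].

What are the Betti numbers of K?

K has 5 vertices, 5 edges.
rank ∂_0 = 0, rank ∂_1 = 4 ⇒ b_0 = 5 − 0 − 4 = 1; all invariant factors of ∂_1 are 1 so no torsion. So H_0 ≅ Z.
rank ∂_1 = 4, rank ∂_2 = 0 ⇒ b_1 = 5 − 4 − 0 = 1. So H_1 ≅ Z.

b_0 = 1, b_1 = 1.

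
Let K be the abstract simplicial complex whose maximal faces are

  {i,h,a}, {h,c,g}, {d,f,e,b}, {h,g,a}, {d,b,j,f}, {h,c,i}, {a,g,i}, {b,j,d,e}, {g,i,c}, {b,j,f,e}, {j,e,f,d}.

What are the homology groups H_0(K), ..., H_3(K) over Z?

Fix the vertex order a < b < c < d < e < f < g < h < i < j and write every simplex with vertices in increasing order. Then dim K = 3 and the simplices of K are:

  0-simplices (10): a, b, c, d, e, f, g, h, i, j
  1-simplices (19): ag, ah, ai, bd, be, bf, bj, cg, ch, ci, de, df, dj, ef, ej, fj, gh, gi, hi
  2-simplices (16): agh, agi, ahi, bde, bdf, bdj, bef, bej, bfj, cgh, cgi, chi, def, dej, dfj, efj
  3-simplices (5): bdef, bdej, bdfj, befj, defj

Hence C_0 ≅ Z^10, C_1 ≅ Z^19, C_2 ≅ Z^16, C_3 ≅ Z^5.

Boundary ∂_1: C_1 → C_0 is given by ∂[p,q] = [q] − [p].
This gives a 10×19 integer matrix of rank 8; reducing to Smith normal form yields diagonal entries (1,1,1,1,1,1,1,1).

The boundary map ∂_2: C_2 → C_1 maps a triangle to the signed sum of its edges. For instance
  ∂bdf = df − bf + bd,
  ∂agh = gh − ah + ag.
The resulting 19×16 matrix has rank 11, and its Smith normal form has invariant factors (1,1,1,1,1,1,1,1,1,1,1).

Boundary ∂_3: C_3 → C_2 sends each 3-simplex σ to the alternating sum Σ_i (−1)^i (σ with its i-th vertex removed). For instance
  ∂defj = efj − dfj + dej − def,
  ∂bdef = def − bef + bdf − bde.
The resulting 16×5 matrix has rank 4, and its Smith normal form has invariant factors (1,1,1,1).

Now H_k = ker ∂_k / im ∂_{k+1}, so:

  H_0: rank C_0 − rank ∂_1 = 10 − 8 = 2, and the invariant factors of ∂_1 are all 1, so H_0 ≅ Z^2.
  H_1: rank ker ∂_1 − rank ∂_2 = (19 − 8) − 11 = 0, and the invariant factors of ∂_2 are all 1, so H_1 ≅ 0.
  H_2: rank ker ∂_2 − rank ∂_3 = (16 − 11) − 4 = 1, and the invariant factors of ∂_3 are all 1, so H_2 ≅ Z.
  H_3: rank ker ∂_3 − rank ∂_4 = (5 − 4) − 0 = 1, and there is no ∂_4, so H_3 ≅ Z.

H_0 ≅ Z^2,  H_1 = 0,  H_2 ≅ Z,  H_3 ≅ Z.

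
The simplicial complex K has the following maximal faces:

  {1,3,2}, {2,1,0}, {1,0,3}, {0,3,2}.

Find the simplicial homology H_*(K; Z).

We work with the vertex ordering 0 < 1 < 2 < 3. The simplices of K, each written with vertices in increasing order, are:

  0-simplices (4): [0], [1], [2], [3]
  1-simplices (6): [0,1], [0,2], [0,3], [1,2], [1,3], [2,3]
  2-simplices (4): [0,1,2], [0,1,3], [0,2,3], [1,2,3]

Hence C_0 ≅ Z^4, C_1 ≅ Z^6, C_2 ≅ Z^4.

The boundary map ∂_1: C_1 → C_0 sends each edge [p,q] (with p < q) to q − p. For instance
  ∂[1,3] = [3] − [1].
As a 4×6 matrix over Z this has rank 3, with invariant factors (1,1,1).

Boundary ∂_2: C_2 → C_1 maps a triangle to the signed sum of its edges. For instance
  ∂[0,2,3] = [2,3] − [0,3] + [0,2],
  ∂[0,1,2] = [1,2] − [0,2] + [0,1].
As a 6×4 matrix over Z this has rank 3, with invariant factors (1,1,1).

Now H_k = ker ∂_k / im ∂_{k+1}, so:

  H_0: rank C_0 − rank ∂_1 = 4 − 3 = 1, and the invariant factors of ∂_1 are all 1, so H_0 ≅ Z.
  H_1: rank ker ∂_1 − rank ∂_2 = (6 − 3) − 3 = 0, and the invariant factors of ∂_2 are all 1, so H_1 ≅ 0.
  H_2: rank ker ∂_2 − rank ∂_3 = (4 − 3) − 0 = 1, and there is no ∂_3, so H_2 ≅ Z.

H_0 ≅ Z,  H_1 = 0,  H_2 ≅ Z.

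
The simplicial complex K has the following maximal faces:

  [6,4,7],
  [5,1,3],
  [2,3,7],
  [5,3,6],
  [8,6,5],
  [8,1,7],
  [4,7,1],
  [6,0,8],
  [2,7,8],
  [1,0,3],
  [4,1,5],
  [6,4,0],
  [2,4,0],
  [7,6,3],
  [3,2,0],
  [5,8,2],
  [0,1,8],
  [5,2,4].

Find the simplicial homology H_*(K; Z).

H_0 ≅ Z,  H_1 ≅ Z^2,  H_2 ≅ Z.

We work with the vertex ordering 0 < 1 < 2 < 3 < 4 < 5 < 6 < 7 < 8. The simplices of K, each written with vertices in increasing order, are:

  0-simplices (9): [0], [1], [2], [3], [4], [5], [6], [7], [8]
  1-simplices (27): (27 of them)
  2-simplices (18): [0,1,3], [0,1,8], [0,2,3], [0,2,4], [0,4,6], [0,6,8], [1,3,5], [1,4,5], [1,4,7], [1,7,8], [2,3,7], [2,4,5], [2,5,8], [2,7,8], [3,5,6], [3,6,7], [4,6,7], [5,6,8]

giving chain groups C_0 ≅ Z^9, C_1 ≅ Z^27, C_2 ≅ Z^18.

∂_1: C_1 → C_0 is given by ∂[p,q] = [q] − [p]. For instance
  ∂[0,2] = [2] − [0].
This gives a 9×27 integer matrix of rank 8; reducing to Smith normal form yields diagonal entries (1,1,1,1,1,1,1,1).

Boundary ∂_2: C_2 → C_1 maps a triangle to the signed sum of its edges. For instance
  ∂[0,1,8] = [1,8] − [0,8] + [0,1],
  ∂[2,4,5] = [4,5] − [2,5] + [2,4].
The resulting 27×18 matrix has rank 17, and its Smith normal form has invariant factors (1,1,1,1,1,1,1,1,1,1,1,1,1,1,1,1,1).

From H_k ≅ ker(∂_k) / im(∂_{k+1}) we obtain:

  H_0: rank C_0 − rank ∂_1 = 9 − 8 = 1, and the invariant factors of ∂_1 are all 1, so H_0 ≅ Z.
  H_1: rank ker ∂_1 − rank ∂_2 = (27 − 8) − 17 = 2, and the invariant factors of ∂_2 are all 1, so H_1 ≅ Z^2.
  H_2: rank ker ∂_2 − rank ∂_3 = (18 − 17) − 0 = 1, and there is no ∂_3, so H_2 ≅ Z.

As a check, the Euler characteristic is 9 − 27 + 18 = 0, which agrees with 1 − 2 + 1 = 0.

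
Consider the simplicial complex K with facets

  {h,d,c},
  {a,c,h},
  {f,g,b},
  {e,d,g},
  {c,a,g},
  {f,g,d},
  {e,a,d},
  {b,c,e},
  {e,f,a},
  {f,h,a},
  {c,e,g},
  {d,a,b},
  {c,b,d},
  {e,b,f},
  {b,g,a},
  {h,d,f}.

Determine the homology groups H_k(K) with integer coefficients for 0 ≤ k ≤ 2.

H_0 ≅ Z,  H_1 ≅ Z^2,  H_2 ≅ Z.

We work with the vertex ordering a < b < c < d < e < f < g < h. The simplices of K, each written with vertices in increasing order, are:

  0-simplices (8): a, b, c, d, e, f, g, h
  1-simplices (24): ab, ac, ad, ae, af, ag, ah, bc, bd, be, bf, bg, cd, ce, cg, ch, de, df, dg, dh, ef, eg, fg, fh
  2-simplices (16): abd, abg, acg, ach, ade, aef, afh, bcd, bce, bef, bfg, cdh, ceg, deg, dfg, dfh

giving chain groups C_0 ≅ Z^8, C_1 ≅ Z^24, C_2 ≅ Z^16.

Boundary ∂_1: C_1 → C_0 is given by ∂[p,q] = [q] − [p]. For instance
  ∂df = f − d.
The resulting 8×24 matrix has rank 7, and its Smith normal form has invariant factors (1,1,1,1,1,1,1).

The boundary map ∂_2: C_2 → C_1 maps a triangle to the signed sum of its edges. For instance
  ∂bce = ce − be + bc,
  ∂deg = eg − dg + de.
As a 24×16 matrix over Z this has rank 15, with invariant factors (1,1,1,1,1,1,1,1,1,1,1,1,1,1,1).

Now H_k = ker ∂_k / im ∂_{k+1}, so:

  H_0: rank C_0 − rank ∂_1 = 8 − 7 = 1, and the invariant factors of ∂_1 are all 1, so H_0 ≅ Z.
  H_1: rank ker ∂_1 − rank ∂_2 = (24 − 7) − 15 = 2, and the invariant factors of ∂_2 are all 1, so H_1 ≅ Z^2.
  H_2: rank ker ∂_2 − rank ∂_3 = (16 − 15) − 0 = 1, and there is no ∂_3, so H_2 ≅ Z.

As a check, the Euler characteristic is 8 − 24 + 16 = 0, which agrees with 1 − 2 + 1 = 0.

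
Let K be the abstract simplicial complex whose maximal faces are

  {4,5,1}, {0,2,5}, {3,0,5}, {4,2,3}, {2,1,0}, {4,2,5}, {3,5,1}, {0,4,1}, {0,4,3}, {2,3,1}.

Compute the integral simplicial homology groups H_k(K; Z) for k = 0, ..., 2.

Order the vertices as 0 < 1 < 2 < 3 < 4 < 5. Listing each simplex with vertices in this order, K has dimension 2 with simplices:

  0-simplices (6): [0], [1], [2], [3], [4], [5]
  1-simplices (15): [0,1], [0,2], [0,3], [0,4], [0,5], [1,2], [1,3], [1,4], [1,5], [2,3], [2,4], [2,5], [3,4], [3,5], [4,5]
  2-simplices (10): [0,1,2], [0,1,4], [0,2,5], [0,3,4], [0,3,5], [1,2,3], [1,3,5], [1,4,5], [2,3,4], [2,4,5]

Hence C_0 ≅ Z^6, C_1 ≅ Z^15, C_2 ≅ Z^10.

Boundary ∂_1: C_1 → C_0 is given by ∂[p,q] = [q] − [p].
The 6×15 boundary matrix has rank 5 and Smith normal form diag(1,1,1,1,1).

Boundary ∂_2: C_2 → C_1 acts by ∂[p,q,r] = [q,r] − [p,r] + [p,q]. For instance
  ∂[0,1,2] = [1,2] − [0,2] + [0,1],
  ∂[2,4,5] = [4,5] − [2,5] + [2,4].
The resulting 15×10 matrix has rank 10, and its Smith normal form has invariant factors (1,1,1,1,1,1,1,1,1,2).

Now H_k = ker ∂_k / im ∂_{k+1}, so:

  H_0: rank C_0 − rank ∂_1 = 6 − 5 = 1, and the invariant factors of ∂_1 are all 1, so H_0 = Z.
  H_1: rank ker ∂_1 − rank ∂_2 = (15 − 5) − 10 = 0, and ∂_2 has invariant factor 2 > 1, so H_1 = Z_2.
  H_2: rank ker ∂_2 − rank ∂_3 = (10 − 10) − 0 = 0, and there is no ∂_3, so H_2 = 0.

As a check, the Euler characteristic is 6 − 15 + 10 = 1, which agrees with 1 − 0 + 0 = 1.

H_0 = Z,  H_1 = Z_2,  H_2 = 0.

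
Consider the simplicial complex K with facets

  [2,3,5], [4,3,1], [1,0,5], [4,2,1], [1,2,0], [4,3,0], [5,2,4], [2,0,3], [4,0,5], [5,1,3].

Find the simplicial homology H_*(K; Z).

H_0 = Z,  H_1 = Z/2Z,  H_2 = 0.

Order the vertices as 0 < 1 < 2 < 3 < 4 < 5. Listing each simplex with vertices in this order, K has dimension 2 with simplices:

  0-simplices (6): [0], [1], [2], [3], [4], [5]
  1-simplices (15): [0,1], [0,2], [0,3], [0,4], [0,5], [1,2], [1,3], [1,4], [1,5], [2,3], [2,4], [2,5], [3,4], [3,5], [4,5]
  2-simplices (10): [0,1,2], [0,1,5], [0,2,3], [0,3,4], [0,4,5], [1,2,4], [1,3,4], [1,3,5], [2,3,5], [2,4,5]

so the chain groups are C_0 ≅ Z^6, C_1 ≅ Z^15, C_2 ≅ Z^10.

∂_1: C_1 → C_0 is given by ∂[p,q] = [q] − [p].
This gives a 6×15 integer matrix of rank 5; reducing to Smith normal form yields diagonal entries (1,1,1,1,1).

Boundary ∂_2: C_2 → C_1 sends each 2-simplex [p,q,r] to [q,r] − [p,r] + [p,q]. For instance
  ∂[0,1,2] = [1,2] − [0,2] + [0,1],
  ∂[1,2,4] = [2,4] − [1,4] + [1,2].
This gives a 15×10 integer matrix of rank 10; reducing to Smith normal form yields diagonal entries (1,1,1,1,1,1,1,1,1,2).

From H_k ≅ ker(∂_k) / im(∂_{k+1}) we obtain:

  H_0: rank C_0 − rank ∂_1 = 6 − 5 = 1, and the invariant factors of ∂_1 are all 1, so H_0 = Z.
  H_1: rank ker ∂_1 − rank ∂_2 = (15 − 5) − 10 = 0, and ∂_2 has invariant factor 2 > 1, so H_1 = Z/2Z.
  H_2: rank ker ∂_2 − rank ∂_3 = (10 − 10) − 0 = 0, and there is no ∂_3, so H_2 = 0.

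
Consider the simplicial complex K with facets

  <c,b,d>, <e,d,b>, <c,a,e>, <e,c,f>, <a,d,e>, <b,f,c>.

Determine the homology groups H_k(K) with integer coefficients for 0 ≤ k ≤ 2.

H_0 = Z,  H_1 = Z,  H_2 = 0.

Take the total order a < b < c < d < e < f on the vertex set. Then K (dimension 2) consists of the simplices:

  0-simplices (6): a, b, c, d, e, f
  1-simplices (12): ac, ad, ae, bc, bd, be, bf, cd, ce, cf, de, ef
  2-simplices (6): ace, ade, bcd, bcf, bde, cef

Hence C_0 ≅ Z^6, C_1 ≅ Z^12, C_2 ≅ Z^6.

The boundary map ∂_1: C_1 → C_0 is given by ∂[p,q] = [q] − [p]. For instance
  ∂ae = e − a.
This gives a 6×12 integer matrix of rank 5; reducing to Smith normal form yields diagonal entries (1,1,1,1,1).

The boundary map ∂_2: C_2 → C_1 acts by ∂[p,q,r] = [q,r] − [p,r] + [p,q]. For instance
  ∂bcd = cd − bd + bc,
  ∂bde = de − be + bd.
The 12×6 boundary matrix has rank 6 and Smith normal form diag(1,1,1,1,1,1).

Now H_k = ker ∂_k / im ∂_{k+1}, so:

  H_0: rank C_0 − rank ∂_1 = 6 − 5 = 1, and the invariant factors of ∂_1 are all 1, so H_0 = Z.
  H_1: rank ker ∂_1 − rank ∂_2 = (12 − 5) − 6 = 1, and the invariant factors of ∂_2 are all 1, so H_1 = Z.
  H_2: rank ker ∂_2 − rank ∂_3 = (6 − 6) − 0 = 0, and there is no ∂_3, so H_2 = 0.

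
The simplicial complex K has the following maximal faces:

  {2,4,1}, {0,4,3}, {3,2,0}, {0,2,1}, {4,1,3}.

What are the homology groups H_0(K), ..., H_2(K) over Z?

Fix the vertex order 0 < 1 < 2 < 3 < 4 and write every simplex with vertices in increasing order. Then dim K = 2 and the simplices of K are:

  0-simplices (5): [0], [1], [2], [3], [4]
  1-simplices (10): [0,1], [0,2], [0,3], [0,4], [1,2], [1,3], [1,4], [2,3], [2,4], [3,4]
  2-simplices (5): [0,1,2], [0,2,3], [0,3,4], [1,2,4], [1,3,4]

so the chain groups are C_0 ≅ Z^5, C_1 ≅ Z^10, C_2 ≅ Z^5.

The boundary map ∂_1: C_1 → C_0 is given by ∂[p,q] = [q] − [p]. For instance
  ∂[2,3] = [3] − [2].
The 5×10 boundary matrix has rank 4 and Smith normal form diag(1,1,1,1).

Boundary ∂_2: C_2 → C_1 acts by ∂[p,q,r] = [q,r] − [p,r] + [p,q]. For instance
  ∂[0,1,2] = [1,2] − [0,2] + [0,1],
  ∂[1,3,4] = [3,4] − [1,4] + [1,3].
This gives a 10×5 integer matrix of rank 5; reducing to Smith normal form yields diagonal entries (1,1,1,1,1).

Reading off H_k = ker ∂_k / im ∂_{k+1}:

  H_0: rank C_0 − rank ∂_1 = 5 − 4 = 1, and the invariant factors of ∂_1 are all 1, so H_0 = Z.
  H_1: rank ker ∂_1 − rank ∂_2 = (10 − 4) − 5 = 1, and the invariant factors of ∂_2 are all 1, so H_1 = Z.
  H_2: rank ker ∂_2 − rank ∂_3 = (5 − 5) − 0 = 0, and there is no ∂_3, so H_2 = 0.

As a check, the Euler characteristic is 5 − 10 + 5 = 0, which agrees with 1 − 1 + 0 = 0.
(K is a triangulation of the Möbius band.)

H_0 ≅ Z,  H_1 ≅ Z,  H_2 = 0.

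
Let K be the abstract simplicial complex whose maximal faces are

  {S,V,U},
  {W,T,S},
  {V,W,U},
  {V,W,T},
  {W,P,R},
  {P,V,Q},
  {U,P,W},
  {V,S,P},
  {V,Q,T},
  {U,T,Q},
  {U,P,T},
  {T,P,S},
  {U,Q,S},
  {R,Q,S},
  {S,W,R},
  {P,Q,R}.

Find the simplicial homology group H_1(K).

H_1 ≅ Z^2.

Take the total order P < Q < R < S < T < U < V < W on the vertex set. Then K (dimension 2) consists of the simplices:

  0-simplices (8): P, Q, R, S, T, U, V, W
  1-simplices (24): PQ, PR, PS, PT, PU, PV, PW, QR, QS, QT, QU, QV, RS, RW, ST, SU, SV, SW, TU, TV, TW, UV, UW, VW
  2-simplices (16): PQR, PQV, PRW, PST, PSV, PTU, PUW, QRS, QSU, QTU, QTV, RSW, STW, SUV, TVW, UVW

so the chain groups are C_0 ≅ Z^8, C_1 ≅ Z^24, C_2 ≅ Z^16.

The boundary map ∂_1: C_1 → C_0 sends each edge [p,q] (with p < q) to q − p. For instance
  ∂ST = T − S.
This gives a 8×24 integer matrix of rank 7; reducing to Smith normal form yields diagonal entries (1,1,1,1,1,1,1).

∂_2: C_2 → C_1 sends each 2-simplex [p,q,r] to [q,r] − [p,r] + [p,q]. For instance
  ∂PQV = QV − PV + PQ,
  ∂PTU = TU − PU + PT.
This gives a 24×16 integer matrix of rank 15; reducing to Smith normal form yields diagonal entries (1,1,1,1,1,1,1,1,1,1,1,1,1,1,1).

Reading off H_k = ker ∂_k / im ∂_{k+1}:

  H_1: rank ker ∂_1 − rank ∂_2 = (24 − 7) − 15 = 2, and the invariant factors of ∂_2 are all 1, so H_1 = Z^2.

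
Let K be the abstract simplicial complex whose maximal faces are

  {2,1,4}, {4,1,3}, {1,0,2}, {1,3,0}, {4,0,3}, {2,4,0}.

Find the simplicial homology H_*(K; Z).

H_0 = Z,  H_1 = 0,  H_2 = Z.

We work with the vertex ordering 0 < 1 < 2 < 3 < 4. The simplices of K, each written with vertices in increasing order, are:

  0-simplices (5): [0], [1], [2], [3], [4]
  1-simplices (9): [0,1], [0,2], [0,3], [0,4], [1,2], [1,3], [1,4], [2,4], [3,4]
  2-simplices (6): [0,1,2], [0,1,3], [0,2,4], [0,3,4], [1,2,4], [1,3,4]

so the chain groups are C_0 ≅ Z^5, C_1 ≅ Z^9, C_2 ≅ Z^6.

∂_1: C_1 → C_0 is given by ∂[p,q] = [q] − [p]. For instance
  ∂[0,2] = [2] − [0].
The 5×9 boundary matrix has rank 4 and Smith normal form diag(1,1,1,1).

∂_2: C_2 → C_1 sends each 2-simplex [p,q,r] to [q,r] − [p,r] + [p,q]. For instance
  ∂[0,2,4] = [2,4] − [0,4] + [0,2],
  ∂[0,3,4] = [3,4] − [0,4] + [0,3].
The resulting 9×6 matrix has rank 5, and its Smith normal form has invariant factors (1,1,1,1,1).

Reading off H_k = ker ∂_k / im ∂_{k+1}:

  H_0: rank C_0 − rank ∂_1 = 5 − 4 = 1, and the invariant factors of ∂_1 are all 1, so H_0 ≅ Z.
  H_1: rank ker ∂_1 − rank ∂_2 = (9 − 4) − 5 = 0, and the invariant factors of ∂_2 are all 1, so H_1 ≅ 0.
  H_2: rank ker ∂_2 − rank ∂_3 = (6 − 5) − 0 = 1, and there is no ∂_3, so H_2 ≅ Z.

As a check, the Euler characteristic is 5 − 9 + 6 = 2, which agrees with 1 − 0 + 1 = 2.
(K is a triangulation of the 2-sphere S^2.)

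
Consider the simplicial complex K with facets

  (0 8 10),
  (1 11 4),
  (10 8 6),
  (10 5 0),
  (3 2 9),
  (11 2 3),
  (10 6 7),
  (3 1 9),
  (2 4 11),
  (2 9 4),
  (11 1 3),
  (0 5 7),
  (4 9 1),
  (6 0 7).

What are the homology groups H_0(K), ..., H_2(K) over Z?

We work with the vertex ordering 0 < 1 < 2 < 3 < 4 < 5 < 6 < 7 < 8 < 9 < 10 < 11. The simplices of K, each written with vertices in increasing order, are:

  0-simplices (12): [0], [1], [2], [3], [4], [5], [6], [7], [8], [9], [10], [11]
  1-simplices (24): (24 of them)
  2-simplices (14): [0,5,7], [0,5,10], [0,6,7], [0,8,10], [1,3,9], [1,3,11], [1,4,9], [1,4,11], [2,3,9], [2,3,11], [2,4,9], [2,4,11], [6,7,10], [6,8,10]

giving chain groups C_0 ≅ Z^12, C_1 ≅ Z^24, C_2 ≅ Z^14.

Boundary ∂_1: C_1 → C_0 maps an edge to its endpoints' difference, ∂[p,q] = q − p. For instance
  ∂[2,9] = [9] − [2].
The resulting 12×24 matrix has rank 10, and its Smith normal form has invariant factors (1,1,1,1,1,1,1,1,1,1).

Boundary ∂_2: C_2 → C_1 maps a triangle to the signed sum of its edges. For instance
  ∂[2,3,9] = [3,9] − [2,9] + [2,3],
  ∂[0,8,10] = [8,10] − [0,10] + [0,8].
The resulting 24×14 matrix has rank 13, and its Smith normal form has invariant factors (1,1,1,1,1,1,1,1,1,1,1,1,1).

Computing H_k = (kernel of ∂_k) / (image of ∂_{k+1}):

  H_0: rank C_0 − rank ∂_1 = 12 − 10 = 2, and the invariant factors of ∂_1 are all 1, so H_0 = Z^2.
  H_1: rank ker ∂_1 − rank ∂_2 = (24 − 10) − 13 = 1, and the invariant factors of ∂_2 are all 1, so H_1 = Z.
  H_2: rank ker ∂_2 − rank ∂_3 = (14 − 13) − 0 = 1, and there is no ∂_3, so H_2 = Z.

H_0 ≅ Z^2,  H_1 ≅ Z,  H_2 ≅ Z.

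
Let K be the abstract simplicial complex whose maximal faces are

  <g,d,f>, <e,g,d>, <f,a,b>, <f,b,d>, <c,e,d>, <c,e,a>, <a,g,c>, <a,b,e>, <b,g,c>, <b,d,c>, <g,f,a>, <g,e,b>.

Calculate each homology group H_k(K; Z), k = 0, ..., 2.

We work with the vertex ordering a < b < c < d < e < f < g. The simplices of K, each written with vertices in increasing order, are:

  0-simplices (7): a, b, c, d, e, f, g
  1-simplices (18): ab, ac, ae, af, ag, bc, bd, be, bf, bg, cd, ce, cg, de, df, dg, eg, fg
  2-simplices (12): abe, abf, ace, acg, afg, bcd, bcg, bdf, beg, cde, deg, dfg

giving chain groups C_0 ≅ Z^7, C_1 ≅ Z^18, C_2 ≅ Z^12.

The boundary map ∂_1: C_1 → C_0 sends each edge [p,q] (with p < q) to q − p. For instance
  ∂cg = g − c.
As a 7×18 matrix over Z this has rank 6, with invariant factors (1,1,1,1,1,1).

The boundary map ∂_2: C_2 → C_1 acts by ∂[p,q,r] = [q,r] − [p,r] + [p,q]. For instance
  ∂afg = fg − ag + af,
  ∂abe = be − ae + ab.
As a 18×12 matrix over Z this has rank 12, with invariant factors (1,1,1,1,1,1,1,1,1,1,1,2).

Reading off H_k = ker ∂_k / im ∂_{k+1}:

  H_0: rank C_0 − rank ∂_1 = 7 − 6 = 1, and the invariant factors of ∂_1 are all 1, so H_0 ≅ Z.
  H_1: rank ker ∂_1 − rank ∂_2 = (18 − 6) − 12 = 0, and ∂_2 has invariant factor 2 > 1, so H_1 ≅ Z/2.
  H_2: rank ker ∂_2 − rank ∂_3 = (12 − 12) − 0 = 0, and there is no ∂_3, so H_2 ≅ 0.

H_0 ≅ Z,  H_1 ≅ Z/2,  H_2 = 0.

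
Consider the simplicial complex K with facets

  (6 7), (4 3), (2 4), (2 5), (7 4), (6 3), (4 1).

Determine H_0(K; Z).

We work with the vertex ordering 1 < 2 < 3 < 4 < 5 < 6 < 7. The simplices of K, each written with vertices in increasing order, are:

  0-simplices (7): [1], [2], [3], [4], [5], [6], [7]
  1-simplices (7): [1,4], [2,4], [2,5], [3,4], [3,6], [4,7], [6,7]

Hence C_0 ≅ Z^7, C_1 ≅ Z^7.

∂_1: C_1 → C_0 is given by ∂[p,q] = [q] − [p]. For instance
  ∂[6,7] = [7] − [6].
The 7×7 boundary matrix has rank 6 and Smith normal form diag(1,1,1,1,1,1).

Reading off H_k = ker ∂_k / im ∂_{k+1}:

  H_0: rank C_0 − rank ∂_1 = 7 − 6 = 1, and the invariant factors of ∂_1 are all 1, so H_0 = Z.

H_0 = Z.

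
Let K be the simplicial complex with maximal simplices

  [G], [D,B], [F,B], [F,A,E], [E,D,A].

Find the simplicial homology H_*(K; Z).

H_0 = Z^2,  H_1 = Z,  H_2 = 0.

We work with the vertex ordering A < B < D < E < F < G. The simplices of K, each written with vertices in increasing order, are:

  0-simplices (6): A, B, D, E, F, G
  1-simplices (7): AD, AE, AF, BD, BF, DE, EF
  2-simplices (2): ADE, AEF

so the chain groups are C_0 ≅ Z^6, C_1 ≅ Z^7, C_2 ≅ Z^2.

Boundary ∂_1: C_1 → C_0 is given by ∂[p,q] = [q] − [p]. For instance
  ∂EF = F − E.
The resulting 6×7 matrix has rank 4, and its Smith normal form has invariant factors (1,1,1,1).

The boundary map ∂_2: C_2 → C_1 maps a triangle to the signed sum of its edges. For instance
  ∂AEF = EF − AF + AE,
  ∂ADE = DE − AE + AD.
As a 7×2 matrix over Z this has rank 2, with invariant factors (1,1).

From H_k ≅ ker(∂_k) / im(∂_{k+1}) we obtain:

  H_0: rank C_0 − rank ∂_1 = 6 − 4 = 2, and the invariant factors of ∂_1 are all 1, so H_0 ≅ Z^2.
  H_1: rank ker ∂_1 − rank ∂_2 = (7 − 4) − 2 = 1, and the invariant factors of ∂_2 are all 1, so H_1 ≅ Z.
  H_2: rank ker ∂_2 − rank ∂_3 = (2 − 2) − 0 = 0, and there is no ∂_3, so H_2 ≅ 0.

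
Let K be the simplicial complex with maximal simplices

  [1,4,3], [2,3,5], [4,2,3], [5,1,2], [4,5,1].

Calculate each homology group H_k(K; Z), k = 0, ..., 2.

Fix the vertex order 1 < 2 < 3 < 4 < 5 and write every simplex with vertices in increasing order. Then dim K = 2 and the simplices of K are:

  0-simplices (5): [1], [2], [3], [4], [5]
  1-simplices (10): [1,2], [1,3], [1,4], [1,5], [2,3], [2,4], [2,5], [3,4], [3,5], [4,5]
  2-simplices (5): [1,2,5], [1,3,4], [1,4,5], [2,3,4], [2,3,5]

giving chain groups C_0 ≅ Z^5, C_1 ≅ Z^10, C_2 ≅ Z^5.

Boundary ∂_1: C_1 → C_0 sends each edge [p,q] (with p < q) to q − p. For instance
  ∂[1,3] = [3] − [1].
As a 5×10 matrix over Z this has rank 4, with invariant factors (1,1,1,1).

∂_2: C_2 → C_1 acts by ∂[p,q,r] = [q,r] − [p,r] + [p,q]. For instance
  ∂[1,2,5] = [2,5] − [1,5] + [1,2],
  ∂[2,3,5] = [3,5] − [2,5] + [2,3].
The 10×5 boundary matrix has rank 5 and Smith normal form diag(1,1,1,1,1).

Reading off H_k = ker ∂_k / im ∂_{k+1}:

  H_0: rank C_0 − rank ∂_1 = 5 − 4 = 1, and the invariant factors of ∂_1 are all 1, so H_0 ≅ Z.
  H_1: rank ker ∂_1 − rank ∂_2 = (10 − 4) − 5 = 1, and the invariant factors of ∂_2 are all 1, so H_1 ≅ Z.
  H_2: rank ker ∂_2 − rank ∂_3 = (5 − 5) − 0 = 0, and there is no ∂_3, so H_2 ≅ 0.

H_0 ≅ Z,  H_1 ≅ Z,  H_2 = 0.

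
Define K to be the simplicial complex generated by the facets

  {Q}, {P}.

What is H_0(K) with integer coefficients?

Order the vertices as P < Q. Listing each simplex with vertices in this order, K has dimension 0 with simplices:

  0-simplices (2): P, Q

so the chain groups are C_0 ≅ Z^2.

From H_k ≅ ker(∂_k) / im(∂_{k+1}) we obtain:

  H_0: rank C_0 − rank ∂_1 = 2 − 0 = 2, and there is no ∂_1, so H_0 ≅ Z^2.

H_0 ≅ Z^2.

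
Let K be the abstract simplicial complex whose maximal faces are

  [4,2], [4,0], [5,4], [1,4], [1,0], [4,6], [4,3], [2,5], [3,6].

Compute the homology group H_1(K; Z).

H_1 ≅ Z^3.

Take the total order 0 < 1 < 2 < 3 < 4 < 5 < 6 on the vertex set. Then K (dimension 1) consists of the simplices:

  0-simplices (7): [0], [1], [2], [3], [4], [5], [6]
  1-simplices (9): [0,1], [0,4], [1,4], [2,4], [2,5], [3,4], [3,6], [4,5], [4,6]

giving chain groups C_0 ≅ Z^7, C_1 ≅ Z^9.

The boundary map ∂_1: C_1 → C_0 maps an edge to its endpoints' difference, ∂[p,q] = q − p. For instance
  ∂[3,6] = [6] − [3].
The 7×9 boundary matrix has rank 6 and Smith normal form diag(1,1,1,1,1,1).

Computing H_k = (kernel of ∂_k) / (image of ∂_{k+1}):

  H_1: rank ker ∂_1 − rank ∂_2 = (9 − 6) − 0 = 3, and there is no ∂_2, so H_1 ≅ Z^3.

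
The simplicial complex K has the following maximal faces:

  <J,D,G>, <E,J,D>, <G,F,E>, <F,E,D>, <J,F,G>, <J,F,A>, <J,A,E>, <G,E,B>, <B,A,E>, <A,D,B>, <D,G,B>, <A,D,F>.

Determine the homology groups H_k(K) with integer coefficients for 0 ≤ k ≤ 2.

H_0 ≅ Z,  H_1 ≅ Z/2,  H_2 = 0.

Order the vertices as A < B < D < E < F < G < J. Listing each simplex with vertices in this order, K has dimension 2 with simplices:

  0-simplices (7): A, B, D, E, F, G, J
  1-simplices (18): AB, AD, AE, AF, AJ, BD, BE, BG, DE, DF, DG, DJ, EF, EG, EJ, FG, FJ, GJ
  2-simplices (12): ABD, ABE, ADF, AEJ, AFJ, BDG, BEG, DEF, DEJ, DGJ, EFG, FGJ

giving chain groups C_0 ≅ Z^7, C_1 ≅ Z^18, C_2 ≅ Z^12.

Boundary ∂_1: C_1 → C_0 maps an edge to its endpoints' difference, ∂[p,q] = q − p. For instance
  ∂AB = B − A.
This gives a 7×18 integer matrix of rank 6; reducing to Smith normal form yields diagonal entries (1,1,1,1,1,1).

The boundary map ∂_2: C_2 → C_1 sends each 2-simplex [p,q,r] to [q,r] − [p,r] + [p,q]. For instance
  ∂ADF = DF − AF + AD,
  ∂DEJ = EJ − DJ + DE.
This gives a 18×12 integer matrix of rank 12; reducing to Smith normal form yields diagonal entries (1,1,1,1,1,1,1,1,1,1,1,2).

From H_k ≅ ker(∂_k) / im(∂_{k+1}) we obtain:

  H_0: rank C_0 − rank ∂_1 = 7 − 6 = 1, and the invariant factors of ∂_1 are all 1, so H_0 ≅ Z.
  H_1: rank ker ∂_1 − rank ∂_2 = (18 − 6) − 12 = 0, and ∂_2 has invariant factor 2 > 1, so H_1 ≅ Z/2.
  H_2: rank ker ∂_2 − rank ∂_3 = (12 − 12) − 0 = 0, and there is no ∂_3, so H_2 ≅ 0.

(K is a triangulation of the real projective plane RP^2.)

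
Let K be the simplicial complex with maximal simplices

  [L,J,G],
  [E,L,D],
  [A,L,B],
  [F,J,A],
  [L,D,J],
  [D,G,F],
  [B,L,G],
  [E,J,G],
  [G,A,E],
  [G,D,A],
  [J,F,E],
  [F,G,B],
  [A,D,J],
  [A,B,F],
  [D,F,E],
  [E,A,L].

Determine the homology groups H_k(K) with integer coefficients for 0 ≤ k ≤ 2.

H_0 ≅ Z,  H_1 ≅ Z^2,  H_2 ≅ Z.

We work with the vertex ordering A < B < D < E < F < G < J < L. The simplices of K, each written with vertices in increasing order, are:

  0-simplices (8): A, B, D, E, F, G, J, L
  1-simplices (24): AB, AD, AE, AF, AG, AJ, AL, BF, BG, BL, DE, DF, DG, DJ, DL, EF, EG, EJ, EL, FG, FJ, GJ, GL, JL
  2-simplices (16): ABF, ABL, ADG, ADJ, AEG, AEL, AFJ, BFG, BGL, DEF, DEL, DFG, DJL, EFJ, EGJ, GJL

Hence C_0 ≅ Z^8, C_1 ≅ Z^24, C_2 ≅ Z^16.

The boundary map ∂_1: C_1 → C_0 sends each edge [p,q] (with p < q) to q − p. For instance
  ∂AE = E − A.
As a 8×24 matrix over Z this has rank 7, with invariant factors (1,1,1,1,1,1,1).

The boundary map ∂_2: C_2 → C_1 sends each 2-simplex [p,q,r] to [q,r] − [p,r] + [p,q]. For instance
  ∂ABL = BL − AL + AB,
  ∂EGJ = GJ − EJ + EG.
The resulting 24×16 matrix has rank 15, and its Smith normal form has invariant factors (1,1,1,1,1,1,1,1,1,1,1,1,1,1,1).

From H_k ≅ ker(∂_k) / im(∂_{k+1}) we obtain:

  H_0: rank C_0 − rank ∂_1 = 8 − 7 = 1, and the invariant factors of ∂_1 are all 1, so H_0 = Z.
  H_1: rank ker ∂_1 − rank ∂_2 = (24 − 7) − 15 = 2, and the invariant factors of ∂_2 are all 1, so H_1 = Z^2.
  H_2: rank ker ∂_2 − rank ∂_3 = (16 − 15) − 0 = 1, and there is no ∂_3, so H_2 = Z.

(K is a triangulation of the torus T^2.)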